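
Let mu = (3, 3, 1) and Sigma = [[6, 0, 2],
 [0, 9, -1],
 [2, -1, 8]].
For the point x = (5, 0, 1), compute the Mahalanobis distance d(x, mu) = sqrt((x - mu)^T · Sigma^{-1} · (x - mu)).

Step 1 — centre the observation: (x - mu) = (2, -3, 0).

Step 2 — invert Sigma (cofactor / det for 3×3, or solve directly):
  Sigma^{-1} = [[0.1821, -0.0051, -0.0462],
 [-0.0051, 0.1128, 0.0154],
 [-0.0462, 0.0154, 0.1385]].

Step 3 — form the quadratic (x - mu)^T · Sigma^{-1} · (x - mu):
  Sigma^{-1} · (x - mu) = (0.3795, -0.3487, -0.1385).
  (x - mu)^T · [Sigma^{-1} · (x - mu)] = (2)·(0.3795) + (-3)·(-0.3487) + (0)·(-0.1385) = 1.8051.

Step 4 — take square root: d = √(1.8051) ≈ 1.3436.

d(x, mu) = √(1.8051) ≈ 1.3436


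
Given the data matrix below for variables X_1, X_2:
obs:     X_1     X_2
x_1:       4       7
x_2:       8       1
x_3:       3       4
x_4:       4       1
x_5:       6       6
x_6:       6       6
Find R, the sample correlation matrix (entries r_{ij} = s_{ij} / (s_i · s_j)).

Step 1 — column means:
  mean(X_1) = (4 + 8 + 3 + 4 + 6 + 6) / 6 = 31/6 = 5.1667
  mean(X_2) = (7 + 1 + 4 + 1 + 6 + 6) / 6 = 25/6 = 4.1667

Step 2 — sample variances and covariances s[i,j] = (1/(n-1)) · Σ_k (x_{k,i} - mean_i) · (x_{k,j} - mean_j), with n-1 = 5:
  s[X_1,X_1] = ((-1.1667)·(-1.1667) + (2.8333)·(2.8333) + (-2.1667)·(-2.1667) + (-1.1667)·(-1.1667) + (0.8333)·(0.8333) + (0.8333)·(0.8333)) / 5 = 16.8333/5 = 3.3667
  s[X_1,X_2] = ((-1.1667)·(2.8333) + (2.8333)·(-3.1667) + (-2.1667)·(-0.1667) + (-1.1667)·(-3.1667) + (0.8333)·(1.8333) + (0.8333)·(1.8333)) / 5 = -5.1667/5 = -1.0333
  s[X_2,X_2] = ((2.8333)·(2.8333) + (-3.1667)·(-3.1667) + (-0.1667)·(-0.1667) + (-3.1667)·(-3.1667) + (1.8333)·(1.8333) + (1.8333)·(1.8333)) / 5 = 34.8333/5 = 6.9667
  Sample standard deviations s_i = √(s[i,i]):
  s(X_1) = √(3.3667) = 1.8348
  s(X_2) = √(6.9667) = 2.6394

Step 3 — r_{ij} = s_{ij} / (s_i · s_j):
  r[X_1,X_1] = 1 (diagonal).
  r[X_1,X_2] = -1.0333 / (1.8348 · 2.6394) = -1.0333 / 4.843 = -0.2134
  r[X_2,X_2] = 1 (diagonal).

R is symmetric with unit diagonal. Assembling:

R = [[1, -0.2134],
 [-0.2134, 1]]


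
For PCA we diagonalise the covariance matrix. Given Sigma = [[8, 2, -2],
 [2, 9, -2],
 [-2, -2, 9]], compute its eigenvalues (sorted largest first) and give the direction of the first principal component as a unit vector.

Step 1 — characteristic polynomial p(λ) = det(λI - Sigma) = λ³ - tr·λ² + c_1·λ - det, where tr = trace, c_1 = sum of the principal 2×2 minors, det = det(Sigma):
  tr = 8 + 9 + 9 = 26,
  c_1 = (8·9 - (2)²) + (8·9 - (-2)²) + (9·9 - (-2)²) = 68 + 68 + 77 = 213,
  det = 8·(9·9 - (-2)²) - (2)·((2)·9 - (-2)·(-2)) + (-2)·((2)·(-2) - 9·(-2)) = 8·(77) - (2)·(14) + (-2)·(14) = 560.
  So p(λ) = λ³ - 26λ² + 213λ - 560.
Step 2 — look for an integer root (rational root theorem: any rational root is an integer divisor of 560). Testing λ = 7:
  p(7) = 343 - 1274 + 1491 - 560 = 0  ✓
  Dividing out (λ - 7): p(λ) = (λ - 7)(λ² - 19λ + 80).
Step 3 — remaining eigenvalues from the quadratic λ² - 19λ + 80 = 0:
  Δ = 19² - 4·80 = 361 - 320 = 41,  λ = (19 ± √41)/2 = (19 ± 6.4031)/2 ≈ 12.7016 or 6.2984.
  Sorted: λ_1 = 12.7016,  λ_2 = 7,  λ_3 = 6.2984  (check: sum = 26 = tr ✓).

Step 4 — unit eigenvector for λ_1 ≈ 12.7016: v spans the null space of (Sigma - λ_1 I), whose rows are
  r_1 = (-4.7016, 2, -2),  r_2 = (2, -3.7016, -2),  r_3 = (-2, -2, -3.7016).
  v is orthogonal to every row, so take v ∝ r_1 × r_2 = ((2)·(-2) - (-2)·(-3.7016), (-2)·(2) - (-4.7016)·(-2), (-4.7016)·(-3.7016) - (2)·(2)) ≈ (-11.4031, -13.4031, 13.4031).
  Rescale (multiply by -1 so the first nonzero entry is positive): u = (11.4031, 13.4031, -13.4031).
  ||u|| = √((11.4031)² + (13.4031)² + (-13.4031)²) = √(489.3187) ≈ 22.1205,  v_1 = u/||u|| ≈ (0.5155, 0.6059, -0.6059) (||v_1|| = 1).

λ_1 = 12.7016,  λ_2 = 7,  λ_3 = 6.2984;  v_1 ≈ (0.5155, 0.6059, -0.6059)


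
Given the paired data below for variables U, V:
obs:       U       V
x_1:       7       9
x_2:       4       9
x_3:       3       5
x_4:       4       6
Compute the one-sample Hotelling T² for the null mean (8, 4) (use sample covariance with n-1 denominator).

Step 1 — sample mean vector:
  mean(U) = (7 + 4 + 3 + 4) / 4 = 18/4 = 4.5
  mean(V) = (9 + 9 + 5 + 6) / 4 = 29/4 = 7.25
  x̄ = (4.5, 7.25),  deviation x̄ - mu_0 = (4.5, 7.25) - (8, 4) = (-3.5, 3.25).

Step 2 — sample covariance matrix, S[i,j] = (1/(n-1)) · Σ_k (x_{k,i} - mean_i) · (x_{k,j} - mean_j), divisor n-1 = 3:
  S[U,U] = ((2.5)·(2.5) + (-0.5)·(-0.5) + (-1.5)·(-1.5) + (-0.5)·(-0.5)) / 3 = 9/3 = 3
  S[U,V] = ((2.5)·(1.75) + (-0.5)·(1.75) + (-1.5)·(-2.25) + (-0.5)·(-1.25)) / 3 = 7.5/3 = 2.5
  S[V,V] = ((1.75)·(1.75) + (1.75)·(1.75) + (-2.25)·(-2.25) + (-1.25)·(-1.25)) / 3 = 12.75/3 = 4.25
  S = [[3, 2.5],
 [2.5, 4.25]].

Step 3 — invert S. det(S) = 3·4.25 - (2.5)² = 6.5.
  S^{-1} = (1/det) · [[d, -b], [-b, a]] = [[0.6538, -0.3846],
 [-0.3846, 0.4615]].

Step 4 — quadratic form (x̄ - mu_0)^T · S^{-1} · (x̄ - mu_0):
  S^{-1} · (x̄ - mu_0) = (-3.5385, 2.8462),
  (x̄ - mu_0)^T · [...] = (-3.5)·(-3.5385) + (3.25)·(2.8462) = 21.6346.

Step 5 — scale by n: T² = 4 · 21.6346 = 86.5385.

T² ≈ 86.5385


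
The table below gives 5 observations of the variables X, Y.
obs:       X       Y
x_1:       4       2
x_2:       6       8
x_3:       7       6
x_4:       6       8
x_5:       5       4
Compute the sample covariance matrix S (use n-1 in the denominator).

Step 1 — column means:
  mean(X) = (4 + 6 + 7 + 6 + 5) / 5 = 28/5 = 5.6
  mean(Y) = (2 + 8 + 6 + 8 + 4) / 5 = 28/5 = 5.6

Step 2 — sample covariance S[i,j] = (1/(n-1)) · Σ_k (x_{k,i} - mean_i) · (x_{k,j} - mean_j), with n-1 = 4.
  S[X,X] = ((-1.6)·(-1.6) + (0.4)·(0.4) + (1.4)·(1.4) + (0.4)·(0.4) + (-0.6)·(-0.6)) / 4 = 5.2/4 = 1.3
  S[X,Y] = ((-1.6)·(-3.6) + (0.4)·(2.4) + (1.4)·(0.4) + (0.4)·(2.4) + (-0.6)·(-1.6)) / 4 = 9.2/4 = 2.3
  S[Y,Y] = ((-3.6)·(-3.6) + (2.4)·(2.4) + (0.4)·(0.4) + (2.4)·(2.4) + (-1.6)·(-1.6)) / 4 = 27.2/4 = 6.8

S is symmetric (S[j,i] = S[i,j]). Assembling:

S = [[1.3, 2.3],
 [2.3, 6.8]]


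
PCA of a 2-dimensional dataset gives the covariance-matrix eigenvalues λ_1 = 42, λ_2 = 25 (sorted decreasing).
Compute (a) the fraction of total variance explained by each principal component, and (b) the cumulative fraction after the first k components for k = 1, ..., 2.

Step 1 — total variance = trace(Sigma) = Σ λ_i = 42 + 25 = 67.

Step 2 — fraction explained by component i = λ_i / Σ λ:
  PC1: 42/67 = 0.6269
  PC2: 25/67 = 0.3731

Step 3 — cumulative fraction after k components = (λ_1 + ... + λ_k) / Σ λ:
  k = 1: 42/67 = 0.6269
  k = 2: (42 + 25)/67 = 67/67 = 1

Summary (fraction, with percent):

explained: PC1 0.6269 (62.69%), PC2 0.3731 (37.31%);  cumulative: 0.6269, 1


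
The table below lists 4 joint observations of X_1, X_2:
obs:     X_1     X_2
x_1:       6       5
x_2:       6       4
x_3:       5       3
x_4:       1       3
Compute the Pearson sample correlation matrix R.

Step 1 — column means:
  mean(X_1) = (6 + 6 + 5 + 1) / 4 = 18/4 = 4.5
  mean(X_2) = (5 + 4 + 3 + 3) / 4 = 15/4 = 3.75

Step 2 — sample variances and covariances s[i,j] = (1/(n-1)) · Σ_k (x_{k,i} - mean_i) · (x_{k,j} - mean_j), with n-1 = 3:
  s[X_1,X_1] = ((1.5)·(1.5) + (1.5)·(1.5) + (0.5)·(0.5) + (-3.5)·(-3.5)) / 3 = 17/3 = 5.6667
  s[X_1,X_2] = ((1.5)·(1.25) + (1.5)·(0.25) + (0.5)·(-0.75) + (-3.5)·(-0.75)) / 3 = 4.5/3 = 1.5
  s[X_2,X_2] = ((1.25)·(1.25) + (0.25)·(0.25) + (-0.75)·(-0.75) + (-0.75)·(-0.75)) / 3 = 2.75/3 = 0.9167
  Sample standard deviations s_i = √(s[i,i]):
  s(X_1) = √(5.6667) = 2.3805
  s(X_2) = √(0.9167) = 0.9574

Step 3 — r_{ij} = s_{ij} / (s_i · s_j):
  r[X_1,X_1] = 1 (diagonal).
  r[X_1,X_2] = 1.5 / (2.3805 · 0.9574) = 1.5 / 2.2791 = 0.6581
  r[X_2,X_2] = 1 (diagonal).

R is symmetric with unit diagonal. Assembling:

R = [[1, 0.6581],
 [0.6581, 1]]


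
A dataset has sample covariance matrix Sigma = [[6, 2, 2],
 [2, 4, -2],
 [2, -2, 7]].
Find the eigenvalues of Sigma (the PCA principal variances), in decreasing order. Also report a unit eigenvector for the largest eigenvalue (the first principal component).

Step 1 — characteristic polynomial p(λ) = det(λI - Sigma) = λ³ - tr·λ² + c_1·λ - det, where tr = trace, c_1 = sum of the principal 2×2 minors, det = det(Sigma):
  tr = 6 + 4 + 7 = 17,
  c_1 = (6·4 - (2)²) + (6·7 - (2)²) + (4·7 - (-2)²) = 20 + 38 + 24 = 82,
  det = 6·(4·7 - (-2)²) - (2)·((2)·7 - (-2)·(2)) + (2)·((2)·(-2) - 4·(2)) = 6·(24) - (2)·(18) + (2)·(-12) = 84.
  So p(λ) = λ³ - 17λ² + 82λ - 84.
Step 2 — look for an integer root (rational root theorem: any rational root is an integer divisor of 84). Testing λ = 7:
  p(7) = 343 - 833 + 574 - 84 = 0  ✓
  Dividing out (λ - 7): p(λ) = (λ - 7)(λ² - 10λ + 12).
Step 3 — remaining eigenvalues from the quadratic λ² - 10λ + 12 = 0:
  Δ = 10² - 4·12 = 100 - 48 = 52,  λ = (10 ± √52)/2 = (10 ± 7.2111)/2 ≈ 8.6056 or 1.3944.
  Sorted: λ_1 = 8.6056,  λ_2 = 7,  λ_3 = 1.3944  (check: sum = 17 = tr ✓).

Step 4 — unit eigenvector for λ_1 ≈ 8.6056: v spans the null space of (Sigma - λ_1 I), whose rows are
  r_1 = (-2.6056, 2, 2),  r_2 = (2, -4.6056, -2),  r_3 = (2, -2, -1.6056).
  v is orthogonal to every row, so take v ∝ r_1 × r_2 = ((2)·(-2) - (2)·(-4.6056), (2)·(2) - (-2.6056)·(-2), (-2.6056)·(-4.6056) - (2)·(2)) ≈ (5.2111, -1.2111, 8).
  Let u = (5.2111, -1.2111, 8).
  ||u|| = √((5.2111)² + (-1.2111)² + (8)²) = √(92.6224) ≈ 9.6241,  v_1 = u/||u|| ≈ (0.5415, -0.1258, 0.8313) (||v_1|| = 1).

λ_1 = 8.6056,  λ_2 = 7,  λ_3 = 1.3944;  v_1 ≈ (0.5415, -0.1258, 0.8313)


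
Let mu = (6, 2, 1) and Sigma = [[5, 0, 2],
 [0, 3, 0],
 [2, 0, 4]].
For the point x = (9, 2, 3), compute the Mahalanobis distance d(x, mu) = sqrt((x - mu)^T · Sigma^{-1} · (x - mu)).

Step 1 — centre the observation: (x - mu) = (3, 0, 2).

Step 2 — invert Sigma (cofactor / det for 3×3, or solve directly):
  Sigma^{-1} = [[0.25, 0, -0.125],
 [0, 0.3333, 0],
 [-0.125, 0, 0.3125]].

Step 3 — form the quadratic (x - mu)^T · Sigma^{-1} · (x - mu):
  Sigma^{-1} · (x - mu) = (0.5, 0, 0.25).
  (x - mu)^T · [Sigma^{-1} · (x - mu)] = (3)·(0.5) + (0)·(0) + (2)·(0.25) = 2.

Step 4 — take square root: d = √(2) ≈ 1.4142.

d(x, mu) = √(2) ≈ 1.4142


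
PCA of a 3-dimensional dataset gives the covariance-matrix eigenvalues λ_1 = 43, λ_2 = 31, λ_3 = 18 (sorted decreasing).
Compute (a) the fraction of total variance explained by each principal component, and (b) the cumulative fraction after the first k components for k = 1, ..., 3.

Step 1 — total variance = trace(Sigma) = Σ λ_i = 43 + 31 + 18 = 92.

Step 2 — fraction explained by component i = λ_i / Σ λ:
  PC1: 43/92 = 0.4674
  PC2: 31/92 = 0.337
  PC3: 18/92 = 0.1957

Step 3 — cumulative fraction after k components = (λ_1 + ... + λ_k) / Σ λ:
  k = 1: 43/92 = 0.4674
  k = 2: (43 + 31)/92 = 74/92 = 0.8043
  k = 3: (43 + 31 + 18)/92 = 92/92 = 1

Summary (fraction, with percent):

explained: PC1 0.4674 (46.74%), PC2 0.337 (33.7%), PC3 0.1957 (19.57%);  cumulative: 0.4674, 0.8043, 1


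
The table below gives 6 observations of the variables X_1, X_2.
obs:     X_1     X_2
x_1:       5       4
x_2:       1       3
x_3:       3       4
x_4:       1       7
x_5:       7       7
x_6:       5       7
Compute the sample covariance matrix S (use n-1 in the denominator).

Step 1 — column means:
  mean(X_1) = (5 + 1 + 3 + 1 + 7 + 5) / 6 = 22/6 = 3.6667
  mean(X_2) = (4 + 3 + 4 + 7 + 7 + 7) / 6 = 32/6 = 5.3333

Step 2 — sample covariance S[i,j] = (1/(n-1)) · Σ_k (x_{k,i} - mean_i) · (x_{k,j} - mean_j), with n-1 = 5.
  S[X_1,X_1] = ((1.3333)·(1.3333) + (-2.6667)·(-2.6667) + (-0.6667)·(-0.6667) + (-2.6667)·(-2.6667) + (3.3333)·(3.3333) + (1.3333)·(1.3333)) / 5 = 29.3333/5 = 5.8667
  S[X_1,X_2] = ((1.3333)·(-1.3333) + (-2.6667)·(-2.3333) + (-0.6667)·(-1.3333) + (-2.6667)·(1.6667) + (3.3333)·(1.6667) + (1.3333)·(1.6667)) / 5 = 8.6667/5 = 1.7333
  S[X_2,X_2] = ((-1.3333)·(-1.3333) + (-2.3333)·(-2.3333) + (-1.3333)·(-1.3333) + (1.6667)·(1.6667) + (1.6667)·(1.6667) + (1.6667)·(1.6667)) / 5 = 17.3333/5 = 3.4667

S is symmetric (S[j,i] = S[i,j]). Assembling:

S = [[5.8667, 1.7333],
 [1.7333, 3.4667]]


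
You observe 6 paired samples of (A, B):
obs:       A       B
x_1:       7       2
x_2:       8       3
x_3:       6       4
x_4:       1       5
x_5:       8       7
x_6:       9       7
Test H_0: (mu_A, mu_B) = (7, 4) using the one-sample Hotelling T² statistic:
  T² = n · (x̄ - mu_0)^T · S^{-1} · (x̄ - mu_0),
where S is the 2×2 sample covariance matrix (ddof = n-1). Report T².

Step 1 — sample mean vector:
  mean(A) = (7 + 8 + 6 + 1 + 8 + 9) / 6 = 39/6 = 6.5
  mean(B) = (2 + 3 + 4 + 5 + 7 + 7) / 6 = 28/6 = 4.6667
  x̄ = (6.5, 4.6667),  deviation x̄ - mu_0 = (6.5, 4.6667) - (7, 4) = (-0.5, 0.6667).

Step 2 — sample covariance matrix, S[i,j] = (1/(n-1)) · Σ_k (x_{k,i} - mean_i) · (x_{k,j} - mean_j), divisor n-1 = 5:
  S[A,A] = ((0.5)·(0.5) + (1.5)·(1.5) + (-0.5)·(-0.5) + (-5.5)·(-5.5) + (1.5)·(1.5) + (2.5)·(2.5)) / 5 = 41.5/5 = 8.3
  S[A,B] = ((0.5)·(-2.6667) + (1.5)·(-1.6667) + (-0.5)·(-0.6667) + (-5.5)·(0.3333) + (1.5)·(2.3333) + (2.5)·(2.3333)) / 5 = 4/5 = 0.8
  S[B,B] = ((-2.6667)·(-2.6667) + (-1.6667)·(-1.6667) + (-0.6667)·(-0.6667) + (0.3333)·(0.3333) + (2.3333)·(2.3333) + (2.3333)·(2.3333)) / 5 = 21.3333/5 = 4.2667
  S = [[8.3, 0.8],
 [0.8, 4.2667]].

Step 3 — invert S. det(S) = 8.3·4.2667 - (0.8)² = 34.7733.
  S^{-1} = (1/det) · [[d, -b], [-b, a]] = [[0.1227, -0.023],
 [-0.023, 0.2387]].

Step 4 — quadratic form (x̄ - mu_0)^T · S^{-1} · (x̄ - mu_0):
  S^{-1} · (x̄ - mu_0) = (-0.0767, 0.1706),
  (x̄ - mu_0)^T · [...] = (-0.5)·(-0.0767) + (0.6667)·(0.1706) = 0.1521.

Step 5 — scale by n: T² = 6 · 0.1521 = 0.9126.

T² ≈ 0.9126


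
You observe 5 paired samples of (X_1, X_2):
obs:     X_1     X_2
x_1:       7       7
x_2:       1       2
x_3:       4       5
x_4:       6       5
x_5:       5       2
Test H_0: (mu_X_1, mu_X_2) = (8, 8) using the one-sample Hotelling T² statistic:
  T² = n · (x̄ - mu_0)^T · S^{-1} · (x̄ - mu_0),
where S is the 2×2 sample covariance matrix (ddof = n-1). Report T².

Step 1 — sample mean vector:
  mean(X_1) = (7 + 1 + 4 + 6 + 5) / 5 = 23/5 = 4.6
  mean(X_2) = (7 + 2 + 5 + 5 + 2) / 5 = 21/5 = 4.2
  x̄ = (4.6, 4.2),  deviation x̄ - mu_0 = (4.6, 4.2) - (8, 8) = (-3.4, -3.8).

Step 2 — sample covariance matrix, S[i,j] = (1/(n-1)) · Σ_k (x_{k,i} - mean_i) · (x_{k,j} - mean_j), divisor n-1 = 4:
  S[X_1,X_1] = ((2.4)·(2.4) + (-3.6)·(-3.6) + (-0.6)·(-0.6) + (1.4)·(1.4) + (0.4)·(0.4)) / 4 = 21.2/4 = 5.3
  S[X_1,X_2] = ((2.4)·(2.8) + (-3.6)·(-2.2) + (-0.6)·(0.8) + (1.4)·(0.8) + (0.4)·(-2.2)) / 4 = 14.4/4 = 3.6
  S[X_2,X_2] = ((2.8)·(2.8) + (-2.2)·(-2.2) + (0.8)·(0.8) + (0.8)·(0.8) + (-2.2)·(-2.2)) / 4 = 18.8/4 = 4.7
  S = [[5.3, 3.6],
 [3.6, 4.7]].

Step 3 — invert S. det(S) = 5.3·4.7 - (3.6)² = 11.95.
  S^{-1} = (1/det) · [[d, -b], [-b, a]] = [[0.3933, -0.3013],
 [-0.3013, 0.4435]].

Step 4 — quadratic form (x̄ - mu_0)^T · S^{-1} · (x̄ - mu_0):
  S^{-1} · (x̄ - mu_0) = (-0.1925, -0.6611),
  (x̄ - mu_0)^T · [...] = (-3.4)·(-0.1925) + (-3.8)·(-0.6611) = 3.1665.

Step 5 — scale by n: T² = 5 · 3.1665 = 15.8326.

T² ≈ 15.8326


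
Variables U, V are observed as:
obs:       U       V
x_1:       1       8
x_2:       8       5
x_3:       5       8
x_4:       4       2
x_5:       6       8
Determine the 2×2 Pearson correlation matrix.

Step 1 — column means:
  mean(U) = (1 + 8 + 5 + 4 + 6) / 5 = 24/5 = 4.8
  mean(V) = (8 + 5 + 8 + 2 + 8) / 5 = 31/5 = 6.2

Step 2 — sample variances and covariances s[i,j] = (1/(n-1)) · Σ_k (x_{k,i} - mean_i) · (x_{k,j} - mean_j), with n-1 = 4:
  s[U,U] = ((-3.8)·(-3.8) + (3.2)·(3.2) + (0.2)·(0.2) + (-0.8)·(-0.8) + (1.2)·(1.2)) / 4 = 26.8/4 = 6.7
  s[U,V] = ((-3.8)·(1.8) + (3.2)·(-1.2) + (0.2)·(1.8) + (-0.8)·(-4.2) + (1.2)·(1.8)) / 4 = -4.8/4 = -1.2
  s[V,V] = ((1.8)·(1.8) + (-1.2)·(-1.2) + (1.8)·(1.8) + (-4.2)·(-4.2) + (1.8)·(1.8)) / 4 = 28.8/4 = 7.2
  Sample standard deviations s_i = √(s[i,i]):
  s(U) = √(6.7) = 2.5884
  s(V) = √(7.2) = 2.6833

Step 3 — r_{ij} = s_{ij} / (s_i · s_j):
  r[U,U] = 1 (diagonal).
  r[U,V] = -1.2 / (2.5884 · 2.6833) = -1.2 / 6.9455 = -0.1728
  r[V,V] = 1 (diagonal).

R is symmetric with unit diagonal. Assembling:

R = [[1, -0.1728],
 [-0.1728, 1]]


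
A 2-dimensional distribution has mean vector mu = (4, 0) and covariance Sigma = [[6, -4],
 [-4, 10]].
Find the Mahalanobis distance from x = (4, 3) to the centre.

Step 1 — centre the observation: (x - mu) = (0, 3).

Step 2 — invert Sigma. det(Sigma) = 6·10 - (-4)² = 44.
  Sigma^{-1} = (1/det) · [[d, -b], [-b, a]] = [[0.2273, 0.0909],
 [0.0909, 0.1364]].

Step 3 — form the quadratic (x - mu)^T · Sigma^{-1} · (x - mu):
  Sigma^{-1} · (x - mu) = (0.2727, 0.4091).
  (x - mu)^T · [Sigma^{-1} · (x - mu)] = (0)·(0.2727) + (3)·(0.4091) = 1.2273.

Step 4 — take square root: d = √(1.2273) ≈ 1.1078.

d(x, mu) = √(1.2273) ≈ 1.1078


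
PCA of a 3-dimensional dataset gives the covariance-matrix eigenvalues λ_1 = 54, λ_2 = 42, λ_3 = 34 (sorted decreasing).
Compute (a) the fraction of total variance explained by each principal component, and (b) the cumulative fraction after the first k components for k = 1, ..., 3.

Step 1 — total variance = trace(Sigma) = Σ λ_i = 54 + 42 + 34 = 130.

Step 2 — fraction explained by component i = λ_i / Σ λ:
  PC1: 54/130 = 0.4154
  PC2: 42/130 = 0.3231
  PC3: 34/130 = 0.2615

Step 3 — cumulative fraction after k components = (λ_1 + ... + λ_k) / Σ λ:
  k = 1: 54/130 = 0.4154
  k = 2: (54 + 42)/130 = 96/130 = 0.7385
  k = 3: (54 + 42 + 34)/130 = 130/130 = 1

Summary (fraction, with percent):

explained: PC1 0.4154 (41.54%), PC2 0.3231 (32.31%), PC3 0.2615 (26.15%);  cumulative: 0.4154, 0.7385, 1


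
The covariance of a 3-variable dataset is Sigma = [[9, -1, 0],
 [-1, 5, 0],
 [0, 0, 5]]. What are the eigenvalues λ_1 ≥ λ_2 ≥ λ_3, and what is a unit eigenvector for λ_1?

Step 1 — characteristic polynomial p(λ) = det(λI - Sigma) = λ³ - tr·λ² + c_1·λ - det, where tr = trace, c_1 = sum of the principal 2×2 minors, det = det(Sigma):
  tr = 9 + 5 + 5 = 19,
  c_1 = (9·5 - (-1)²) + (9·5 - (0)²) + (5·5 - (0)²) = 44 + 45 + 25 = 114,
  det = 9·(5·5 - (0)²) - (-1)·((-1)·5 - (0)·(0)) + (0)·((-1)·(0) - 5·(0)) = 9·(25) - (-1)·(-5) + (0)·(0) = 220.
  So p(λ) = λ³ - 19λ² + 114λ - 220.
Step 2 — look for an integer root (rational root theorem: any rational root is an integer divisor of 220). Testing λ = 5:
  p(5) = 125 - 475 + 570 - 220 = 0  ✓
  Dividing out (λ - 5): p(λ) = (λ - 5)(λ² - 14λ + 44).
Step 3 — remaining eigenvalues from the quadratic λ² - 14λ + 44 = 0:
  Δ = 14² - 4·44 = 196 - 176 = 20,  λ = (14 ± √20)/2 = (14 ± 4.4721)/2 ≈ 9.2361 or 4.7639.
  Sorted: λ_1 = 9.2361,  λ_2 = 5,  λ_3 = 4.7639  (check: sum = 19 = tr ✓).

Step 4 — unit eigenvector for λ_1 ≈ 9.2361: v spans the null space of (Sigma - λ_1 I), whose rows are
  r_1 = (-0.2361, -1, 0),  r_2 = (-1, -4.2361, 0),  r_3 = (0, 0, -4.2361).
  v is orthogonal to every row, so take v ∝ r_1 × r_3 = ((-1)·(-4.2361) - (0)·(0), (0)·(0) - (-0.2361)·(-4.2361), (-0.2361)·(0) - (-1)·(0)) ≈ (4.2361, -1, 0).
  Let u = (4.2361, -1, 0).
  ||u|| = √((4.2361)² + (-1)² + (0)²) = √(18.9443) ≈ 4.3525,  v_1 = u/||u|| ≈ (0.9732, -0.2298, 0) (||v_1|| = 1).

λ_1 = 9.2361,  λ_2 = 5,  λ_3 = 4.7639;  v_1 ≈ (0.9732, -0.2298, 0)


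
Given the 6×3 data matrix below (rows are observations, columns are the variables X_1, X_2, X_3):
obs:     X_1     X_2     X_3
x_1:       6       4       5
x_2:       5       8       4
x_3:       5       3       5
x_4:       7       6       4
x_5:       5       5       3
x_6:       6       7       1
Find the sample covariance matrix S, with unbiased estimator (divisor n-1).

Step 1 — column means:
  mean(X_1) = (6 + 5 + 5 + 7 + 5 + 6) / 6 = 34/6 = 5.6667
  mean(X_2) = (4 + 8 + 3 + 6 + 5 + 7) / 6 = 33/6 = 5.5
  mean(X_3) = (5 + 4 + 5 + 4 + 3 + 1) / 6 = 22/6 = 3.6667

Step 2 — sample covariance S[i,j] = (1/(n-1)) · Σ_k (x_{k,i} - mean_i) · (x_{k,j} - mean_j), with n-1 = 5.
  S[X_1,X_1] = ((0.3333)·(0.3333) + (-0.6667)·(-0.6667) + (-0.6667)·(-0.6667) + (1.3333)·(1.3333) + (-0.6667)·(-0.6667) + (0.3333)·(0.3333)) / 5 = 3.3333/5 = 0.6667
  S[X_1,X_2] = ((0.3333)·(-1.5) + (-0.6667)·(2.5) + (-0.6667)·(-2.5) + (1.3333)·(0.5) + (-0.6667)·(-0.5) + (0.3333)·(1.5)) / 5 = 1/5 = 0.2
  S[X_1,X_3] = ((0.3333)·(1.3333) + (-0.6667)·(0.3333) + (-0.6667)·(1.3333) + (1.3333)·(0.3333) + (-0.6667)·(-0.6667) + (0.3333)·(-2.6667)) / 5 = -0.6667/5 = -0.1333
  S[X_2,X_2] = ((-1.5)·(-1.5) + (2.5)·(2.5) + (-2.5)·(-2.5) + (0.5)·(0.5) + (-0.5)·(-0.5) + (1.5)·(1.5)) / 5 = 17.5/5 = 3.5
  S[X_2,X_3] = ((-1.5)·(1.3333) + (2.5)·(0.3333) + (-2.5)·(1.3333) + (0.5)·(0.3333) + (-0.5)·(-0.6667) + (1.5)·(-2.6667)) / 5 = -8/5 = -1.6
  S[X_3,X_3] = ((1.3333)·(1.3333) + (0.3333)·(0.3333) + (1.3333)·(1.3333) + (0.3333)·(0.3333) + (-0.6667)·(-0.6667) + (-2.6667)·(-2.6667)) / 5 = 11.3333/5 = 2.2667

S is symmetric (S[j,i] = S[i,j]). Assembling:

S = [[0.6667, 0.2, -0.1333],
 [0.2, 3.5, -1.6],
 [-0.1333, -1.6, 2.2667]]


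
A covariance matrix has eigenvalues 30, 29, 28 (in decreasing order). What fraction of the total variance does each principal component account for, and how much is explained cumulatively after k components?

Step 1 — total variance = trace(Sigma) = Σ λ_i = 30 + 29 + 28 = 87.

Step 2 — fraction explained by component i = λ_i / Σ λ:
  PC1: 30/87 = 0.3448
  PC2: 29/87 = 0.3333
  PC3: 28/87 = 0.3218

Step 3 — cumulative fraction after k components = (λ_1 + ... + λ_k) / Σ λ:
  k = 1: 30/87 = 0.3448
  k = 2: (30 + 29)/87 = 59/87 = 0.6782
  k = 3: (30 + 29 + 28)/87 = 87/87 = 1

Summary (fraction, with percent):

explained: PC1 0.3448 (34.48%), PC2 0.3333 (33.33%), PC3 0.3218 (32.18%);  cumulative: 0.3448, 0.6782, 1


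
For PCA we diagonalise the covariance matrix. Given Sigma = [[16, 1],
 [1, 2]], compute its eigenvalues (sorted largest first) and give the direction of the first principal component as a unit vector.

Step 1 — characteristic polynomial of 2×2 Sigma:
  det(Sigma - λI) = λ² - trace · λ + det = 0.
  trace = 16 + 2 = 18, det = 16·2 - (1)² = 31.
Step 2 — discriminant:
  Δ = trace² - 4·det = 324 - 124 = 200.
Step 3 — eigenvalues:
  λ = (trace ± √Δ)/2 = (18 ± 14.1421)/2,
  λ_1 = 16.0711,  λ_2 = 1.9289.

Step 4 — unit eigenvector for λ_1: solve (Sigma - λ_1 I)v = 0. First row:
  (16 - 16.0711)·v_x + (1)·v_y = 0, i.e. (-0.0711)·v_x + (1)·v_y = 0,
  so v ∝ (b, λ_1 - a) = (1, 0.0711) = u.
  ||u|| = √((1)² + (0.0711)²) = √(1.0051) ≈ 1.0025,
  v_1 = u/||u|| ≈ (0.9975, 0.0709) (||v_1|| = 1).

λ_1 = 16.0711,  λ_2 = 1.9289;  v_1 ≈ (0.9975, 0.0709)


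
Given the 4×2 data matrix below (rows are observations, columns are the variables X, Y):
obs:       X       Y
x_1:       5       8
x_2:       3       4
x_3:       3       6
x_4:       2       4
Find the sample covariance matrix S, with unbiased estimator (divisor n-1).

Step 1 — column means:
  mean(X) = (5 + 3 + 3 + 2) / 4 = 13/4 = 3.25
  mean(Y) = (8 + 4 + 6 + 4) / 4 = 22/4 = 5.5

Step 2 — sample covariance S[i,j] = (1/(n-1)) · Σ_k (x_{k,i} - mean_i) · (x_{k,j} - mean_j), with n-1 = 3.
  S[X,X] = ((1.75)·(1.75) + (-0.25)·(-0.25) + (-0.25)·(-0.25) + (-1.25)·(-1.25)) / 3 = 4.75/3 = 1.5833
  S[X,Y] = ((1.75)·(2.5) + (-0.25)·(-1.5) + (-0.25)·(0.5) + (-1.25)·(-1.5)) / 3 = 6.5/3 = 2.1667
  S[Y,Y] = ((2.5)·(2.5) + (-1.5)·(-1.5) + (0.5)·(0.5) + (-1.5)·(-1.5)) / 3 = 11/3 = 3.6667

S is symmetric (S[j,i] = S[i,j]). Assembling:

S = [[1.5833, 2.1667],
 [2.1667, 3.6667]]


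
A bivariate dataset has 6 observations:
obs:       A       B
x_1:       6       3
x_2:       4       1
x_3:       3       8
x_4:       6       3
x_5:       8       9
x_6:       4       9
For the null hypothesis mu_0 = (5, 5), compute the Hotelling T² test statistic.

Step 1 — sample mean vector:
  mean(A) = (6 + 4 + 3 + 6 + 8 + 4) / 6 = 31/6 = 5.1667
  mean(B) = (3 + 1 + 8 + 3 + 9 + 9) / 6 = 33/6 = 5.5
  x̄ = (5.1667, 5.5),  deviation x̄ - mu_0 = (5.1667, 5.5) - (5, 5) = (0.1667, 0.5).

Step 2 — sample covariance matrix, S[i,j] = (1/(n-1)) · Σ_k (x_{k,i} - mean_i) · (x_{k,j} - mean_j), divisor n-1 = 5:
  S[A,A] = ((0.8333)·(0.8333) + (-1.1667)·(-1.1667) + (-2.1667)·(-2.1667) + (0.8333)·(0.8333) + (2.8333)·(2.8333) + (-1.1667)·(-1.1667)) / 5 = 16.8333/5 = 3.3667
  S[A,B] = ((0.8333)·(-2.5) + (-1.1667)·(-4.5) + (-2.1667)·(2.5) + (0.8333)·(-2.5) + (2.8333)·(3.5) + (-1.1667)·(3.5)) / 5 = 1.5/5 = 0.3
  S[B,B] = ((-2.5)·(-2.5) + (-4.5)·(-4.5) + (2.5)·(2.5) + (-2.5)·(-2.5) + (3.5)·(3.5) + (3.5)·(3.5)) / 5 = 63.5/5 = 12.7
  S = [[3.3667, 0.3],
 [0.3, 12.7]].

Step 3 — invert S. det(S) = 3.3667·12.7 - (0.3)² = 42.6667.
  S^{-1} = (1/det) · [[d, -b], [-b, a]] = [[0.2977, -0.007],
 [-0.007, 0.0789]].

Step 4 — quadratic form (x̄ - mu_0)^T · S^{-1} · (x̄ - mu_0):
  S^{-1} · (x̄ - mu_0) = (0.0461, 0.0383),
  (x̄ - mu_0)^T · [...] = (0.1667)·(0.0461) + (0.5)·(0.0383) = 0.0268.

Step 5 — scale by n: T² = 6 · 0.0268 = 0.1609.

T² ≈ 0.1609


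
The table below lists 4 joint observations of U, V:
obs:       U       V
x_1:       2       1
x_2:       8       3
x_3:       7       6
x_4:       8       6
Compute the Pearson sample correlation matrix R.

Step 1 — column means:
  mean(U) = (2 + 8 + 7 + 8) / 4 = 25/4 = 6.25
  mean(V) = (1 + 3 + 6 + 6) / 4 = 16/4 = 4

Step 2 — sample variances and covariances s[i,j] = (1/(n-1)) · Σ_k (x_{k,i} - mean_i) · (x_{k,j} - mean_j), with n-1 = 3:
  s[U,U] = ((-4.25)·(-4.25) + (1.75)·(1.75) + (0.75)·(0.75) + (1.75)·(1.75)) / 3 = 24.75/3 = 8.25
  s[U,V] = ((-4.25)·(-3) + (1.75)·(-1) + (0.75)·(2) + (1.75)·(2)) / 3 = 16/3 = 5.3333
  s[V,V] = ((-3)·(-3) + (-1)·(-1) + (2)·(2) + (2)·(2)) / 3 = 18/3 = 6
  Sample standard deviations s_i = √(s[i,i]):
  s(U) = √(8.25) = 2.8723
  s(V) = √(6) = 2.4495

Step 3 — r_{ij} = s_{ij} / (s_i · s_j):
  r[U,U] = 1 (diagonal).
  r[U,V] = 5.3333 / (2.8723 · 2.4495) = 5.3333 / 7.0356 = 0.758
  r[V,V] = 1 (diagonal).

R is symmetric with unit diagonal. Assembling:

R = [[1, 0.758],
 [0.758, 1]]


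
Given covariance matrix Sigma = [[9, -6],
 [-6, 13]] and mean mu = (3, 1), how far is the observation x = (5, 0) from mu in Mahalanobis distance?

Step 1 — centre the observation: (x - mu) = (2, -1).

Step 2 — invert Sigma. det(Sigma) = 9·13 - (-6)² = 81.
  Sigma^{-1} = (1/det) · [[d, -b], [-b, a]] = [[0.1605, 0.0741],
 [0.0741, 0.1111]].

Step 3 — form the quadratic (x - mu)^T · Sigma^{-1} · (x - mu):
  Sigma^{-1} · (x - mu) = (0.2469, 0.037).
  (x - mu)^T · [Sigma^{-1} · (x - mu)] = (2)·(0.2469) + (-1)·(0.037) = 0.4568.

Step 4 — take square root: d = √(0.4568) ≈ 0.6759.

d(x, mu) = √(0.4568) ≈ 0.6759


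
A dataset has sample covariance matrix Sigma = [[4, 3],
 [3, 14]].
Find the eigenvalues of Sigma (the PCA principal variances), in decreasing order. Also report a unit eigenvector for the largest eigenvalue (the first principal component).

Step 1 — characteristic polynomial of 2×2 Sigma:
  det(Sigma - λI) = λ² - trace · λ + det = 0.
  trace = 4 + 14 = 18, det = 4·14 - (3)² = 47.
Step 2 — discriminant:
  Δ = trace² - 4·det = 324 - 188 = 136.
Step 3 — eigenvalues:
  λ = (trace ± √Δ)/2 = (18 ± 11.6619)/2,
  λ_1 = 14.831,  λ_2 = 3.169.

Step 4 — unit eigenvector for λ_1: solve (Sigma - λ_1 I)v = 0. First row:
  (4 - 14.831)·v_x + (3)·v_y = 0, i.e. (-10.831)·v_x + (3)·v_y = 0,
  so v ∝ (b, λ_1 - a) = (3, 10.831) = u.
  ||u|| = √((3)² + (10.831)²) = √(126.3095) ≈ 11.2388,
  v_1 = u/||u|| ≈ (0.2669, 0.9637) (||v_1|| = 1).

λ_1 = 14.831,  λ_2 = 3.169;  v_1 ≈ (0.2669, 0.9637)


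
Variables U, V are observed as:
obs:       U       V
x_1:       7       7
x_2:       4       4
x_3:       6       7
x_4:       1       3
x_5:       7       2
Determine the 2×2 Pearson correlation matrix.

Step 1 — column means:
  mean(U) = (7 + 4 + 6 + 1 + 7) / 5 = 25/5 = 5
  mean(V) = (7 + 4 + 7 + 3 + 2) / 5 = 23/5 = 4.6

Step 2 — sample variances and covariances s[i,j] = (1/(n-1)) · Σ_k (x_{k,i} - mean_i) · (x_{k,j} - mean_j), with n-1 = 4:
  s[U,U] = ((2)·(2) + (-1)·(-1) + (1)·(1) + (-4)·(-4) + (2)·(2)) / 4 = 26/4 = 6.5
  s[U,V] = ((2)·(2.4) + (-1)·(-0.6) + (1)·(2.4) + (-4)·(-1.6) + (2)·(-2.6)) / 4 = 9/4 = 2.25
  s[V,V] = ((2.4)·(2.4) + (-0.6)·(-0.6) + (2.4)·(2.4) + (-1.6)·(-1.6) + (-2.6)·(-2.6)) / 4 = 21.2/4 = 5.3
  Sample standard deviations s_i = √(s[i,i]):
  s(U) = √(6.5) = 2.5495
  s(V) = √(5.3) = 2.3022

Step 3 — r_{ij} = s_{ij} / (s_i · s_j):
  r[U,U] = 1 (diagonal).
  r[U,V] = 2.25 / (2.5495 · 2.3022) = 2.25 / 5.8694 = 0.3833
  r[V,V] = 1 (diagonal).

R is symmetric with unit diagonal. Assembling:

R = [[1, 0.3833],
 [0.3833, 1]]


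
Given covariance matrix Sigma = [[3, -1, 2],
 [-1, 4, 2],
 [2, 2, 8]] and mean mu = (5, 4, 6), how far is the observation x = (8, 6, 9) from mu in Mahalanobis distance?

Step 1 — centre the observation: (x - mu) = (3, 2, 3).

Step 2 — invert Sigma (cofactor / det for 3×3, or solve directly):
  Sigma^{-1} = [[0.5385, 0.2308, -0.1923],
 [0.2308, 0.3846, -0.1538],
 [-0.1923, -0.1538, 0.2115]].

Step 3 — form the quadratic (x - mu)^T · Sigma^{-1} · (x - mu):
  Sigma^{-1} · (x - mu) = (1.5, 1, -0.25).
  (x - mu)^T · [Sigma^{-1} · (x - mu)] = (3)·(1.5) + (2)·(1) + (3)·(-0.25) = 5.75.

Step 4 — take square root: d = √(5.75) ≈ 2.3979.

d(x, mu) = √(5.75) ≈ 2.3979


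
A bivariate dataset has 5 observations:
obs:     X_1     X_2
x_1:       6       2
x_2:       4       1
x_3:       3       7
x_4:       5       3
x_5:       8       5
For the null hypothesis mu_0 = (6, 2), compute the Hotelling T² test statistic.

Step 1 — sample mean vector:
  mean(X_1) = (6 + 4 + 3 + 5 + 8) / 5 = 26/5 = 5.2
  mean(X_2) = (2 + 1 + 7 + 3 + 5) / 5 = 18/5 = 3.6
  x̄ = (5.2, 3.6),  deviation x̄ - mu_0 = (5.2, 3.6) - (6, 2) = (-0.8, 1.6).

Step 2 — sample covariance matrix, S[i,j] = (1/(n-1)) · Σ_k (x_{k,i} - mean_i) · (x_{k,j} - mean_j), divisor n-1 = 4:
  S[X_1,X_1] = ((0.8)·(0.8) + (-1.2)·(-1.2) + (-2.2)·(-2.2) + (-0.2)·(-0.2) + (2.8)·(2.8)) / 4 = 14.8/4 = 3.7
  S[X_1,X_2] = ((0.8)·(-1.6) + (-1.2)·(-2.6) + (-2.2)·(3.4) + (-0.2)·(-0.6) + (2.8)·(1.4)) / 4 = -1.6/4 = -0.4
  S[X_2,X_2] = ((-1.6)·(-1.6) + (-2.6)·(-2.6) + (3.4)·(3.4) + (-0.6)·(-0.6) + (1.4)·(1.4)) / 4 = 23.2/4 = 5.8
  S = [[3.7, -0.4],
 [-0.4, 5.8]].

Step 3 — invert S. det(S) = 3.7·5.8 - (-0.4)² = 21.3.
  S^{-1} = (1/det) · [[d, -b], [-b, a]] = [[0.2723, 0.0188],
 [0.0188, 0.1737]].

Step 4 — quadratic form (x̄ - mu_0)^T · S^{-1} · (x̄ - mu_0):
  S^{-1} · (x̄ - mu_0) = (-0.1878, 0.2629),
  (x̄ - mu_0)^T · [...] = (-0.8)·(-0.1878) + (1.6)·(0.2629) = 0.5709.

Step 5 — scale by n: T² = 5 · 0.5709 = 2.8545.

T² ≈ 2.8545


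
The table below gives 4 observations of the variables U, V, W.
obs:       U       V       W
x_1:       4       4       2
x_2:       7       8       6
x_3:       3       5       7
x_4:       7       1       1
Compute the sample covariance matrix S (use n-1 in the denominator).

Step 1 — column means:
  mean(U) = (4 + 7 + 3 + 7) / 4 = 21/4 = 5.25
  mean(V) = (4 + 8 + 5 + 1) / 4 = 18/4 = 4.5
  mean(W) = (2 + 6 + 7 + 1) / 4 = 16/4 = 4

Step 2 — sample covariance S[i,j] = (1/(n-1)) · Σ_k (x_{k,i} - mean_i) · (x_{k,j} - mean_j), with n-1 = 3.
  S[U,U] = ((-1.25)·(-1.25) + (1.75)·(1.75) + (-2.25)·(-2.25) + (1.75)·(1.75)) / 3 = 12.75/3 = 4.25
  S[U,V] = ((-1.25)·(-0.5) + (1.75)·(3.5) + (-2.25)·(0.5) + (1.75)·(-3.5)) / 3 = -0.5/3 = -0.1667
  S[U,W] = ((-1.25)·(-2) + (1.75)·(2) + (-2.25)·(3) + (1.75)·(-3)) / 3 = -6/3 = -2
  S[V,V] = ((-0.5)·(-0.5) + (3.5)·(3.5) + (0.5)·(0.5) + (-3.5)·(-3.5)) / 3 = 25/3 = 8.3333
  S[V,W] = ((-0.5)·(-2) + (3.5)·(2) + (0.5)·(3) + (-3.5)·(-3)) / 3 = 20/3 = 6.6667
  S[W,W] = ((-2)·(-2) + (2)·(2) + (3)·(3) + (-3)·(-3)) / 3 = 26/3 = 8.6667

S is symmetric (S[j,i] = S[i,j]). Assembling:

S = [[4.25, -0.1667, -2],
 [-0.1667, 8.3333, 6.6667],
 [-2, 6.6667, 8.6667]]


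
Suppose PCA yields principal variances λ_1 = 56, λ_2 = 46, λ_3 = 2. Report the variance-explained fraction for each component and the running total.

Step 1 — total variance = trace(Sigma) = Σ λ_i = 56 + 46 + 2 = 104.

Step 2 — fraction explained by component i = λ_i / Σ λ:
  PC1: 56/104 = 0.5385
  PC2: 46/104 = 0.4423
  PC3: 2/104 = 0.0192

Step 3 — cumulative fraction after k components = (λ_1 + ... + λ_k) / Σ λ:
  k = 1: 56/104 = 0.5385
  k = 2: (56 + 46)/104 = 102/104 = 0.9808
  k = 3: (56 + 46 + 2)/104 = 104/104 = 1

Summary (fraction, with percent):

explained: PC1 0.5385 (53.85%), PC2 0.4423 (44.23%), PC3 0.0192 (1.92%);  cumulative: 0.5385, 0.9808, 1


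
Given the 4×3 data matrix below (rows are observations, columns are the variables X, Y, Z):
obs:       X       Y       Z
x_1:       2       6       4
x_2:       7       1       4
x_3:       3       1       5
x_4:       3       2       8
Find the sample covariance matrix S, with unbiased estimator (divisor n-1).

Step 1 — column means:
  mean(X) = (2 + 7 + 3 + 3) / 4 = 15/4 = 3.75
  mean(Y) = (6 + 1 + 1 + 2) / 4 = 10/4 = 2.5
  mean(Z) = (4 + 4 + 5 + 8) / 4 = 21/4 = 5.25

Step 2 — sample covariance S[i,j] = (1/(n-1)) · Σ_k (x_{k,i} - mean_i) · (x_{k,j} - mean_j), with n-1 = 3.
  S[X,X] = ((-1.75)·(-1.75) + (3.25)·(3.25) + (-0.75)·(-0.75) + (-0.75)·(-0.75)) / 3 = 14.75/3 = 4.9167
  S[X,Y] = ((-1.75)·(3.5) + (3.25)·(-1.5) + (-0.75)·(-1.5) + (-0.75)·(-0.5)) / 3 = -9.5/3 = -3.1667
  S[X,Z] = ((-1.75)·(-1.25) + (3.25)·(-1.25) + (-0.75)·(-0.25) + (-0.75)·(2.75)) / 3 = -3.75/3 = -1.25
  S[Y,Y] = ((3.5)·(3.5) + (-1.5)·(-1.5) + (-1.5)·(-1.5) + (-0.5)·(-0.5)) / 3 = 17/3 = 5.6667
  S[Y,Z] = ((3.5)·(-1.25) + (-1.5)·(-1.25) + (-1.5)·(-0.25) + (-0.5)·(2.75)) / 3 = -3.5/3 = -1.1667
  S[Z,Z] = ((-1.25)·(-1.25) + (-1.25)·(-1.25) + (-0.25)·(-0.25) + (2.75)·(2.75)) / 3 = 10.75/3 = 3.5833

S is symmetric (S[j,i] = S[i,j]). Assembling:

S = [[4.9167, -3.1667, -1.25],
 [-3.1667, 5.6667, -1.1667],
 [-1.25, -1.1667, 3.5833]]


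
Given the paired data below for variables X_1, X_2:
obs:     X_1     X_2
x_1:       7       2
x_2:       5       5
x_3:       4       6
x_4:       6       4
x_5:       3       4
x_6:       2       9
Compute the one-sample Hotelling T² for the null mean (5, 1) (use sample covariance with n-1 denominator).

Step 1 — sample mean vector:
  mean(X_1) = (7 + 5 + 4 + 6 + 3 + 2) / 6 = 27/6 = 4.5
  mean(X_2) = (2 + 5 + 6 + 4 + 4 + 9) / 6 = 30/6 = 5
  x̄ = (4.5, 5),  deviation x̄ - mu_0 = (4.5, 5) - (5, 1) = (-0.5, 4).

Step 2 — sample covariance matrix, S[i,j] = (1/(n-1)) · Σ_k (x_{k,i} - mean_i) · (x_{k,j} - mean_j), divisor n-1 = 5:
  S[X_1,X_1] = ((2.5)·(2.5) + (0.5)·(0.5) + (-0.5)·(-0.5) + (1.5)·(1.5) + (-1.5)·(-1.5) + (-2.5)·(-2.5)) / 5 = 17.5/5 = 3.5
  S[X_1,X_2] = ((2.5)·(-3) + (0.5)·(0) + (-0.5)·(1) + (1.5)·(-1) + (-1.5)·(-1) + (-2.5)·(4)) / 5 = -18/5 = -3.6
  S[X_2,X_2] = ((-3)·(-3) + (0)·(0) + (1)·(1) + (-1)·(-1) + (-1)·(-1) + (4)·(4)) / 5 = 28/5 = 5.6
  S = [[3.5, -3.6],
 [-3.6, 5.6]].

Step 3 — invert S. det(S) = 3.5·5.6 - (-3.6)² = 6.64.
  S^{-1} = (1/det) · [[d, -b], [-b, a]] = [[0.8434, 0.5422],
 [0.5422, 0.5271]].

Step 4 — quadratic form (x̄ - mu_0)^T · S^{-1} · (x̄ - mu_0):
  S^{-1} · (x̄ - mu_0) = (1.747, 1.8373),
  (x̄ - mu_0)^T · [...] = (-0.5)·(1.747) + (4)·(1.8373) = 6.4759.

Step 5 — scale by n: T² = 6 · 6.4759 = 38.8554.

T² ≈ 38.8554


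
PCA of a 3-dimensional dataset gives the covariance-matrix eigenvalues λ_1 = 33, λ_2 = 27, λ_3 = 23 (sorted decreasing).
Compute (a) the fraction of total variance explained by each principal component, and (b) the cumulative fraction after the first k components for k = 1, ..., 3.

Step 1 — total variance = trace(Sigma) = Σ λ_i = 33 + 27 + 23 = 83.

Step 2 — fraction explained by component i = λ_i / Σ λ:
  PC1: 33/83 = 0.3976
  PC2: 27/83 = 0.3253
  PC3: 23/83 = 0.2771

Step 3 — cumulative fraction after k components = (λ_1 + ... + λ_k) / Σ λ:
  k = 1: 33/83 = 0.3976
  k = 2: (33 + 27)/83 = 60/83 = 0.7229
  k = 3: (33 + 27 + 23)/83 = 83/83 = 1

Summary (fraction, with percent):

explained: PC1 0.3976 (39.76%), PC2 0.3253 (32.53%), PC3 0.2771 (27.71%);  cumulative: 0.3976, 0.7229, 1


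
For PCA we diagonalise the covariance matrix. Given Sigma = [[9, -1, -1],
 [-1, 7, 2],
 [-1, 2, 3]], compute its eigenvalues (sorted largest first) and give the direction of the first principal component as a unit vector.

Step 1 — characteristic polynomial p(λ) = det(λI - Sigma) = λ³ - tr·λ² + c_1·λ - det, where tr = trace, c_1 = sum of the principal 2×2 minors, det = det(Sigma):
  tr = 9 + 7 + 3 = 19,
  c_1 = (9·7 - (-1)²) + (9·3 - (-1)²) + (7·3 - (2)²) = 62 + 26 + 17 = 105,
  det = 9·(7·3 - (2)²) - (-1)·((-1)·3 - (2)·(-1)) + (-1)·((-1)·(2) - 7·(-1)) = 9·(17) - (-1)·(-1) + (-1)·(5) = 147.
  So p(λ) = λ³ - 19λ² + 105λ - 147.
Step 2 — look for an integer root (rational root theorem: any rational root is an integer divisor of 147). Testing λ = 7:
  p(7) = 343 - 931 + 735 - 147 = 0  ✓
  Dividing out (λ - 7): p(λ) = (λ - 7)(λ² - 12λ + 21).
Step 3 — remaining eigenvalues from the quadratic λ² - 12λ + 21 = 0:
  Δ = 12² - 4·21 = 144 - 84 = 60,  λ = (12 ± √60)/2 = (12 ± 7.746)/2 ≈ 9.873 or 2.127.
  Sorted: λ_1 = 9.873,  λ_2 = 7,  λ_3 = 2.127  (check: sum = 19 = tr ✓).

Step 4 — unit eigenvector for λ_1 ≈ 9.873: v spans the null space of (Sigma - λ_1 I), whose rows are
  r_1 = (-0.873, -1, -1),  r_2 = (-1, -2.873, 2),  r_3 = (-1, 2, -6.873).
  v is orthogonal to every row, so take v ∝ r_1 × r_2 = ((-1)·(2) - (-1)·(-2.873), (-1)·(-1) - (-0.873)·(2), (-0.873)·(-2.873) - (-1)·(-1)) ≈ (-4.873, 2.746, 1.5081).
  Rescale (multiply by -1 so the first nonzero entry is positive): u = (4.873, -2.746, -1.5081).
  ||u|| = √((4.873)² + (-2.746)² + (-1.5081)²) = √(33.5606) ≈ 5.7931,  v_1 = u/||u|| ≈ (0.8412, -0.474, -0.2603) (||v_1|| = 1).

λ_1 = 9.873,  λ_2 = 7,  λ_3 = 2.127;  v_1 ≈ (0.8412, -0.474, -0.2603)


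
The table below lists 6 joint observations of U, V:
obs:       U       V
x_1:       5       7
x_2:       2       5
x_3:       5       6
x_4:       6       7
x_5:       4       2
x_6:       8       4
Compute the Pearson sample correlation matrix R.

Step 1 — column means:
  mean(U) = (5 + 2 + 5 + 6 + 4 + 8) / 6 = 30/6 = 5
  mean(V) = (7 + 5 + 6 + 7 + 2 + 4) / 6 = 31/6 = 5.1667

Step 2 — sample variances and covariances s[i,j] = (1/(n-1)) · Σ_k (x_{k,i} - mean_i) · (x_{k,j} - mean_j), with n-1 = 5:
  s[U,U] = ((0)·(0) + (-3)·(-3) + (0)·(0) + (1)·(1) + (-1)·(-1) + (3)·(3)) / 5 = 20/5 = 4
  s[U,V] = ((0)·(1.8333) + (-3)·(-0.1667) + (0)·(0.8333) + (1)·(1.8333) + (-1)·(-3.1667) + (3)·(-1.1667)) / 5 = 2/5 = 0.4
  s[V,V] = ((1.8333)·(1.8333) + (-0.1667)·(-0.1667) + (0.8333)·(0.8333) + (1.8333)·(1.8333) + (-3.1667)·(-3.1667) + (-1.1667)·(-1.1667)) / 5 = 18.8333/5 = 3.7667
  Sample standard deviations s_i = √(s[i,i]):
  s(U) = √(4) = 2
  s(V) = √(3.7667) = 1.9408

Step 3 — r_{ij} = s_{ij} / (s_i · s_j):
  r[U,U] = 1 (diagonal).
  r[U,V] = 0.4 / (2 · 1.9408) = 0.4 / 3.8816 = 0.1031
  r[V,V] = 1 (diagonal).

R is symmetric with unit diagonal. Assembling:

R = [[1, 0.1031],
 [0.1031, 1]]


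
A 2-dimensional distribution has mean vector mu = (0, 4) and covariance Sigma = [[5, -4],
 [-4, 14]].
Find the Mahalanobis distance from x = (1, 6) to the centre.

Step 1 — centre the observation: (x - mu) = (1, 2).

Step 2 — invert Sigma. det(Sigma) = 5·14 - (-4)² = 54.
  Sigma^{-1} = (1/det) · [[d, -b], [-b, a]] = [[0.2593, 0.0741],
 [0.0741, 0.0926]].

Step 3 — form the quadratic (x - mu)^T · Sigma^{-1} · (x - mu):
  Sigma^{-1} · (x - mu) = (0.4074, 0.2593).
  (x - mu)^T · [Sigma^{-1} · (x - mu)] = (1)·(0.4074) + (2)·(0.2593) = 0.9259.

Step 4 — take square root: d = √(0.9259) ≈ 0.9623.

d(x, mu) = √(0.9259) ≈ 0.9623
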